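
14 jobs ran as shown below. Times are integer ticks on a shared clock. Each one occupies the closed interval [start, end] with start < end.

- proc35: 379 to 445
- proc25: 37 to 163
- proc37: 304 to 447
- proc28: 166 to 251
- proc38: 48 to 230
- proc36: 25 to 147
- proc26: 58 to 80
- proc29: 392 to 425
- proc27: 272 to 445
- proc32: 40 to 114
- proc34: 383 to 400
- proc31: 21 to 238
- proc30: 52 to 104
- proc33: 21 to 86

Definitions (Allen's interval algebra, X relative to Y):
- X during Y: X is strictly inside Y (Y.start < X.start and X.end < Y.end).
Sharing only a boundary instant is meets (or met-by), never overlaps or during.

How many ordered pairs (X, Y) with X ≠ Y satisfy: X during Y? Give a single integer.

25

Checking all 182 ordered pairs for relation 'during'; matching pairs in alphabetical order:
(proc25, proc31): proc25 during proc31 ✓
(proc26, proc25): proc26 during proc25 ✓
(proc26, proc30): proc26 during proc30 ✓
(proc26, proc31): proc26 during proc31 ✓
(proc26, proc32): proc26 during proc32 ✓
(proc26, proc33): proc26 during proc33 ✓
(proc26, proc36): proc26 during proc36 ✓
(proc26, proc38): proc26 during proc38 ✓
(proc29, proc27): proc29 during proc27 ✓
(proc29, proc35): proc29 during proc35 ✓
(proc29, proc37): proc29 during proc37 ✓
(proc30, proc25): proc30 during proc25 ✓
(proc30, proc31): proc30 during proc31 ✓
(proc30, proc32): proc30 during proc32 ✓
(proc30, proc36): proc30 during proc36 ✓
(proc30, proc38): proc30 during proc38 ✓
(proc32, proc25): proc32 during proc25 ✓
(proc32, proc31): proc32 during proc31 ✓
(proc32, proc36): proc32 during proc36 ✓
(proc34, proc27): proc34 during proc27 ✓
(proc34, proc35): proc34 during proc35 ✓
(proc34, proc37): proc34 during proc37 ✓
(proc35, proc37): proc35 during proc37 ✓
(proc36, proc31): proc36 during proc31 ✓
... plus 1 further pairs not listed.
Count: 25.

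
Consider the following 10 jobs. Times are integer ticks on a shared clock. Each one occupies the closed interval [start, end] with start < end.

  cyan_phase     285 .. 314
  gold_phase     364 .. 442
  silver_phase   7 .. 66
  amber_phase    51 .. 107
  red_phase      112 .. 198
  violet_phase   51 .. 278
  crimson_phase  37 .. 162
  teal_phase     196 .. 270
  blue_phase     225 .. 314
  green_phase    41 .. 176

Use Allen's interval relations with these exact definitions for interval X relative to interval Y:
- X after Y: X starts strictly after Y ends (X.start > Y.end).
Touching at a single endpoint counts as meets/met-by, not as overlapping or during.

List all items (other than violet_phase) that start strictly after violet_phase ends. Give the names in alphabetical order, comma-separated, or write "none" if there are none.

Target violet_phase = [51, 278].
amber_phase [51, 107] → starts → no.
blue_phase [225, 314] → overlapped-by → no.
crimson_phase [37, 162] → overlaps → no.
cyan_phase [285, 314] → after → yes.
gold_phase [364, 442] → after → yes.
green_phase [41, 176] → overlaps → no.
red_phase [112, 198] → during → no.
silver_phase [7, 66] → overlaps → no.
teal_phase [196, 270] → during → no.
Result: cyan_phase, gold_phase.

cyan_phase, gold_phase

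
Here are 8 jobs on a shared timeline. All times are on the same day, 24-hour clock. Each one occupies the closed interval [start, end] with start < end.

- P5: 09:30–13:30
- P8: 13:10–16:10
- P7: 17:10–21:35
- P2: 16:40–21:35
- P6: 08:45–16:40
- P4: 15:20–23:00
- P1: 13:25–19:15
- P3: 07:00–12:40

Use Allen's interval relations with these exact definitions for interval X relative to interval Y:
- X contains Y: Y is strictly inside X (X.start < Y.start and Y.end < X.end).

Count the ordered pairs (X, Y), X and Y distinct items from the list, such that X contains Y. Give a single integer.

4

Checking all 56 ordered pairs for relation 'contains'; matching pairs in alphabetical order:
(P4, P2): P4 contains P2 ✓
(P4, P7): P4 contains P7 ✓
(P6, P5): P6 contains P5 ✓
(P6, P8): P6 contains P8 ✓
Count: 4.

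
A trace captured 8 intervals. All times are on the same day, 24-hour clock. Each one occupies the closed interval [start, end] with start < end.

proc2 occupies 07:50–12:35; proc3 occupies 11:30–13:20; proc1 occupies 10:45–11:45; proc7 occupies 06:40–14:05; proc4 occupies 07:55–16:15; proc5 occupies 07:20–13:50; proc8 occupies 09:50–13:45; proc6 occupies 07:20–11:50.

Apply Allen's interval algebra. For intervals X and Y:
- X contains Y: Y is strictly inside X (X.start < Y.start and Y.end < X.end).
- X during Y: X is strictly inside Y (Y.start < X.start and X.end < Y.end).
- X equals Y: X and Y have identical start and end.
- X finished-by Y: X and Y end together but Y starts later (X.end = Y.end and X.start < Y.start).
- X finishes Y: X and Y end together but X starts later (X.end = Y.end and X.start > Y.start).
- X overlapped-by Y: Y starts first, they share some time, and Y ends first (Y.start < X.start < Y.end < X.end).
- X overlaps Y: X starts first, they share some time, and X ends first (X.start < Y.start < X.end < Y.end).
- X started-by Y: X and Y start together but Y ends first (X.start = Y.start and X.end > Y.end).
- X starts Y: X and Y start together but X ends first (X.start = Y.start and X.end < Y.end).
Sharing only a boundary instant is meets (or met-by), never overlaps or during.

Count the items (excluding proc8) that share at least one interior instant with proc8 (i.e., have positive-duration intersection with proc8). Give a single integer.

7

Target proc8 = [09:50, 13:45].
proc1 [10:45, 11:45] → during → counts.
proc2 [07:50, 12:35] → overlaps → counts.
proc3 [11:30, 13:20] → during → counts.
proc4 [07:55, 16:15] → contains → counts.
proc5 [07:20, 13:50] → contains → counts.
proc6 [07:20, 11:50] → overlaps → counts.
proc7 [06:40, 14:05] → contains → counts.
Total: 7.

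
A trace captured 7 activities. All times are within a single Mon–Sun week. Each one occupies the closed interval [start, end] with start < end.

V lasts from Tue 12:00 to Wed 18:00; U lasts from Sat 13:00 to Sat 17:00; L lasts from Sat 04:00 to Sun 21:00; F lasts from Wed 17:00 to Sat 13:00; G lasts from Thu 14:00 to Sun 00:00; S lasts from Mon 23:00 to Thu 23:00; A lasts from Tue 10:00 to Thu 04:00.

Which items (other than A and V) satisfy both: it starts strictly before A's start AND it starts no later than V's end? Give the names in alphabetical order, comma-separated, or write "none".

S

Conditions: its start is strictly before A's start (X.start < Tue 10:00) AND its start is no later than V's end (X.start <= Wed 18:00).
F: start Wed 17:00 < Tue 10:00? ✗; start Wed 17:00 <= Wed 18:00? ✓ → no.
G: start Thu 14:00 < Tue 10:00? ✗; start Thu 14:00 <= Wed 18:00? ✗ → no.
L: start Sat 04:00 < Tue 10:00? ✗; start Sat 04:00 <= Wed 18:00? ✗ → no.
S: start Mon 23:00 < Tue 10:00? ✓; start Mon 23:00 <= Wed 18:00? ✓ → yes.
U: start Sat 13:00 < Tue 10:00? ✗; start Sat 13:00 <= Wed 18:00? ✗ → no.
Result: S.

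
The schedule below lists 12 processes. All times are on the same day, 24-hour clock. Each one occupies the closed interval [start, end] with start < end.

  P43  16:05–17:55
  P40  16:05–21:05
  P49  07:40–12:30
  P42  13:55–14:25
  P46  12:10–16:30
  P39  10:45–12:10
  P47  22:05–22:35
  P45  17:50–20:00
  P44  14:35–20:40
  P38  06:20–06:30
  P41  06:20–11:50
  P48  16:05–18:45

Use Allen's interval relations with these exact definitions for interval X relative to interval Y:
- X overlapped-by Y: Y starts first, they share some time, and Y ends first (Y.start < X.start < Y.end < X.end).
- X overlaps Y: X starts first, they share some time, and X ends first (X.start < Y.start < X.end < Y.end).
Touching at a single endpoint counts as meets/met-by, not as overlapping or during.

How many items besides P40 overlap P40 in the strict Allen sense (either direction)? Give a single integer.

Target P40 = [16:05, 21:05].
P38 [06:20, 06:30] → before → no.
P39 [10:45, 12:10] → before → no.
P41 [06:20, 11:50] → before → no.
P42 [13:55, 14:25] → before → no.
P43 [16:05, 17:55] → starts → no.
P44 [14:35, 20:40] → overlaps → counts.
P45 [17:50, 20:00] → during → no.
P46 [12:10, 16:30] → overlaps → counts.
P47 [22:05, 22:35] → after → no.
P48 [16:05, 18:45] → starts → no.
P49 [07:40, 12:30] → before → no.
Total: 2.

2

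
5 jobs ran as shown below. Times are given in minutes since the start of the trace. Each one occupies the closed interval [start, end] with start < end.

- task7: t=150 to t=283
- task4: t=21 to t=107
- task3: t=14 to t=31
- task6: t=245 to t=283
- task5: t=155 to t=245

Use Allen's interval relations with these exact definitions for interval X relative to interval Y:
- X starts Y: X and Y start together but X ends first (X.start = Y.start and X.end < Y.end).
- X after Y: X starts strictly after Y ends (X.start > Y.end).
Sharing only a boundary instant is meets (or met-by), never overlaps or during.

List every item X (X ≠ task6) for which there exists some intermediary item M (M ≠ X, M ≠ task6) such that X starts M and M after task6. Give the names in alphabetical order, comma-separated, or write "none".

Target task6 = [t=245, t=283].
Intermediaries M with M after task6: none.
Union: none.

none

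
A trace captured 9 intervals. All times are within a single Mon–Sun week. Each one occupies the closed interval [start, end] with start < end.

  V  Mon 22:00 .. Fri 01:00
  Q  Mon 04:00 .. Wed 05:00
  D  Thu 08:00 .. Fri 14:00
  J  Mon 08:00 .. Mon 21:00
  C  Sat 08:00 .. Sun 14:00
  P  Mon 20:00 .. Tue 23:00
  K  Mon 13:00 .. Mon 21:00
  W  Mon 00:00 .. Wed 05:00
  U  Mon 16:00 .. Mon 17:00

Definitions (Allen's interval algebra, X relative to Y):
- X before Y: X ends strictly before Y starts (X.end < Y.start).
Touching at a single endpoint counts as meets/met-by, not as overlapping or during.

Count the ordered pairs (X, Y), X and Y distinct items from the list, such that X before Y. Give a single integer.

18

Checking all 72 ordered pairs for relation 'before'; matching pairs in alphabetical order:
(D, C): D before C ✓
(J, C): J before C ✓
(J, D): J before D ✓
(J, V): J before V ✓
(K, C): K before C ✓
(K, D): K before D ✓
(K, V): K before V ✓
(P, C): P before C ✓
(P, D): P before D ✓
(Q, C): Q before C ✓
(Q, D): Q before D ✓
(U, C): U before C ✓
(U, D): U before D ✓
(U, P): U before P ✓
(U, V): U before V ✓
(V, C): V before C ✓
(W, C): W before C ✓
(W, D): W before D ✓
Count: 18.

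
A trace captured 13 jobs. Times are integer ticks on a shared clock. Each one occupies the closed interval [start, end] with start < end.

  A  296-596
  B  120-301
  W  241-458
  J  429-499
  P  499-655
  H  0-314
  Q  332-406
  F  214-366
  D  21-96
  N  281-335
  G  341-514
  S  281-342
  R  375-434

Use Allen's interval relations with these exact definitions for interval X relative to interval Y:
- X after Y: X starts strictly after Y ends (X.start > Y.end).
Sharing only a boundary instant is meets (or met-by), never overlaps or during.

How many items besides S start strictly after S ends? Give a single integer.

3

Target S = [281, 342].
A [296, 596] → overlapped-by → no.
B [120, 301] → overlaps → no.
D [21, 96] → before → no.
F [214, 366] → contains → no.
G [341, 514] → overlapped-by → no.
H [0, 314] → overlaps → no.
J [429, 499] → after → counts.
N [281, 335] → starts → no.
P [499, 655] → after → counts.
Q [332, 406] → overlapped-by → no.
R [375, 434] → after → counts.
W [241, 458] → contains → no.
Total: 3.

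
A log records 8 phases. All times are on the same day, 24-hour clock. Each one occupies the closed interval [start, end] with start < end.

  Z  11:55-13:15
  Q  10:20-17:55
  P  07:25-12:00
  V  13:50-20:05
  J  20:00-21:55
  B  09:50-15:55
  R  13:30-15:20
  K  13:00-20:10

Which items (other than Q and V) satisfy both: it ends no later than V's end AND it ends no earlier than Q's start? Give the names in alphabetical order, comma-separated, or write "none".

Conditions: its end is no later than V's end (X.end <= 20:05) AND its end is no earlier than Q's start (X.end >= 10:20).
B: end 15:55 <= 20:05? ✓; end 15:55 >= 10:20? ✓ → yes.
J: end 21:55 <= 20:05? ✗; end 21:55 >= 10:20? ✓ → no.
K: end 20:10 <= 20:05? ✗; end 20:10 >= 10:20? ✓ → no.
P: end 12:00 <= 20:05? ✓; end 12:00 >= 10:20? ✓ → yes.
R: end 15:20 <= 20:05? ✓; end 15:20 >= 10:20? ✓ → yes.
Z: end 13:15 <= 20:05? ✓; end 13:15 >= 10:20? ✓ → yes.
Result: B, P, R, Z.

B, P, R, Z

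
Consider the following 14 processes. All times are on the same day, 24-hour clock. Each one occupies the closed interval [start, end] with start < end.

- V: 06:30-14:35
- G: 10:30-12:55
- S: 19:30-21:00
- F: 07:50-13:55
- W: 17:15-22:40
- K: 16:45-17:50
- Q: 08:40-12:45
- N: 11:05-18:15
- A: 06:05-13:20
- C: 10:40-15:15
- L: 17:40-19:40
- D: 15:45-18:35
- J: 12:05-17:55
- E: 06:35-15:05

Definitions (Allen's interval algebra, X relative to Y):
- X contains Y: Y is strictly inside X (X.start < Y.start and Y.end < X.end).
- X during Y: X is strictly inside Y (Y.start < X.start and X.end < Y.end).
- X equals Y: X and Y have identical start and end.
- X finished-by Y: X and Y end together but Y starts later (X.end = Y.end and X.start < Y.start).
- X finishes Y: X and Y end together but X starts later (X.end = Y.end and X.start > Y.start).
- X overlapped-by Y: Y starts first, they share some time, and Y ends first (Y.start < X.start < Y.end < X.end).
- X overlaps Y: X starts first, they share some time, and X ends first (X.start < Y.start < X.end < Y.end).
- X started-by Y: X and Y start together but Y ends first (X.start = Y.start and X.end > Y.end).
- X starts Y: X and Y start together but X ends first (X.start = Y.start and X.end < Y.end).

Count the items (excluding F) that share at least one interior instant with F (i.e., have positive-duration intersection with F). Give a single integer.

8

Target F = [07:50, 13:55].
A [06:05, 13:20] → overlaps → counts.
C [10:40, 15:15] → overlapped-by → counts.
D [15:45, 18:35] → after → no.
E [06:35, 15:05] → contains → counts.
G [10:30, 12:55] → during → counts.
J [12:05, 17:55] → overlapped-by → counts.
K [16:45, 17:50] → after → no.
L [17:40, 19:40] → after → no.
N [11:05, 18:15] → overlapped-by → counts.
Q [08:40, 12:45] → during → counts.
S [19:30, 21:00] → after → no.
V [06:30, 14:35] → contains → counts.
W [17:15, 22:40] → after → no.
Total: 8.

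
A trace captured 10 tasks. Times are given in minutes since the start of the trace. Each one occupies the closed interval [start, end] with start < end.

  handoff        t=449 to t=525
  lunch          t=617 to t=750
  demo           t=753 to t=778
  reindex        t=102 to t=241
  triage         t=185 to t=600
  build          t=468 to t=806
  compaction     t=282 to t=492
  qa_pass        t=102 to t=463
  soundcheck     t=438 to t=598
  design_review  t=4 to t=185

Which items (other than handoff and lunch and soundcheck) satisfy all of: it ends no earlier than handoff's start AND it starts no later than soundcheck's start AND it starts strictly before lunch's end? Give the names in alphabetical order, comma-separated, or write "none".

Conditions: its end is no earlier than handoff's start (X.end >= t=449) AND its start is no later than soundcheck's start (X.start <= t=438) AND its start is strictly before lunch's end (X.start < t=750).
build: end t=806 >= t=449? ✓; start t=468 <= t=438? ✗; start t=468 < t=750? ✓ → no.
compaction: end t=492 >= t=449? ✓; start t=282 <= t=438? ✓; start t=282 < t=750? ✓ → yes.
demo: end t=778 >= t=449? ✓; start t=753 <= t=438? ✗; start t=753 < t=750? ✗ → no.
design_review: end t=185 >= t=449? ✗; start t=4 <= t=438? ✓; start t=4 < t=750? ✓ → no.
qa_pass: end t=463 >= t=449? ✓; start t=102 <= t=438? ✓; start t=102 < t=750? ✓ → yes.
reindex: end t=241 >= t=449? ✗; start t=102 <= t=438? ✓; start t=102 < t=750? ✓ → no.
triage: end t=600 >= t=449? ✓; start t=185 <= t=438? ✓; start t=185 < t=750? ✓ → yes.
Result: compaction, qa_pass, triage.

compaction, qa_pass, triage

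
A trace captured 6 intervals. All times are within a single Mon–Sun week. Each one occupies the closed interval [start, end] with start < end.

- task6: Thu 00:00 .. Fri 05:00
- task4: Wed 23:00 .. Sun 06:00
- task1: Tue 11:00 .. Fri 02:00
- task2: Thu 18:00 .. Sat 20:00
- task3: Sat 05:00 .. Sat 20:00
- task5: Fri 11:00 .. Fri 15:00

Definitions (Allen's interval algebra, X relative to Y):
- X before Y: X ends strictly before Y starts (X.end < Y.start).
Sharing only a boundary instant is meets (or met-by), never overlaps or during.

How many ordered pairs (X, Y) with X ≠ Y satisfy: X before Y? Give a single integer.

5

Checking all 30 ordered pairs for relation 'before'; matching pairs in alphabetical order:
(task1, task3): task1 before task3 ✓
(task1, task5): task1 before task5 ✓
(task5, task3): task5 before task3 ✓
(task6, task3): task6 before task3 ✓
(task6, task5): task6 before task5 ✓
Count: 5.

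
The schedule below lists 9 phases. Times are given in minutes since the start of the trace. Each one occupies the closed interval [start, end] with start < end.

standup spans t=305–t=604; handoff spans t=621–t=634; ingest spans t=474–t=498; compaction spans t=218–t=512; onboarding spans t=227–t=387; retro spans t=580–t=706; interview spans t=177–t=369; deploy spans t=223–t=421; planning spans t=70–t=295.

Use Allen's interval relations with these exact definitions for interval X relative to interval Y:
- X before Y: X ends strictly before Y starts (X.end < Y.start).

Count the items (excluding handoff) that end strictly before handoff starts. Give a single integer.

Target handoff = [t=621, t=634].
compaction [t=218, t=512] → before → counts.
deploy [t=223, t=421] → before → counts.
ingest [t=474, t=498] → before → counts.
interview [t=177, t=369] → before → counts.
onboarding [t=227, t=387] → before → counts.
planning [t=70, t=295] → before → counts.
retro [t=580, t=706] → contains → no.
standup [t=305, t=604] → before → counts.
Total: 7.

7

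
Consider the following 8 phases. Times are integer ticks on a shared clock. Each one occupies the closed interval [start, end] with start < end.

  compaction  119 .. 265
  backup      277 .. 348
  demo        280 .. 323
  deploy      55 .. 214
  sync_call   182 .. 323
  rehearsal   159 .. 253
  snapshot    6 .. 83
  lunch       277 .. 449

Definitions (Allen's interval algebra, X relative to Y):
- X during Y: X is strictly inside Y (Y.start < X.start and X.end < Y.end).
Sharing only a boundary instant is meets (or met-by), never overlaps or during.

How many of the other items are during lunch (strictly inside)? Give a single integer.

1

Target lunch = [277, 449].
backup [277, 348] → starts → no.
compaction [119, 265] → before → no.
demo [280, 323] → during → counts.
deploy [55, 214] → before → no.
rehearsal [159, 253] → before → no.
snapshot [6, 83] → before → no.
sync_call [182, 323] → overlaps → no.
Total: 1.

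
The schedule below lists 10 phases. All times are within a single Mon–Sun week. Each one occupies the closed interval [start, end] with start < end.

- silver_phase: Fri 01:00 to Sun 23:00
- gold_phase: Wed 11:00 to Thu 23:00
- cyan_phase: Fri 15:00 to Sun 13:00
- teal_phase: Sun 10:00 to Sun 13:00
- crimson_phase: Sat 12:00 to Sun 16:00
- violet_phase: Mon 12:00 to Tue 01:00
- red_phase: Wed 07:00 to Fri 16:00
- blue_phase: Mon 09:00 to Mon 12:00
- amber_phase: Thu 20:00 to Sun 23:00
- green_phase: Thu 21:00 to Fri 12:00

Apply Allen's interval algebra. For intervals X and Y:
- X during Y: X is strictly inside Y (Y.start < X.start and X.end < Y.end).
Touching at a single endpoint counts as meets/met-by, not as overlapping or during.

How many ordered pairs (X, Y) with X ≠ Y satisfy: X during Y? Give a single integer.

10

Checking all 90 ordered pairs for relation 'during'; matching pairs in alphabetical order:
(crimson_phase, amber_phase): crimson_phase during amber_phase ✓
(crimson_phase, silver_phase): crimson_phase during silver_phase ✓
(cyan_phase, amber_phase): cyan_phase during amber_phase ✓
(cyan_phase, silver_phase): cyan_phase during silver_phase ✓
(gold_phase, red_phase): gold_phase during red_phase ✓
(green_phase, amber_phase): green_phase during amber_phase ✓
(green_phase, red_phase): green_phase during red_phase ✓
(teal_phase, amber_phase): teal_phase during amber_phase ✓
(teal_phase, crimson_phase): teal_phase during crimson_phase ✓
(teal_phase, silver_phase): teal_phase during silver_phase ✓
Count: 10.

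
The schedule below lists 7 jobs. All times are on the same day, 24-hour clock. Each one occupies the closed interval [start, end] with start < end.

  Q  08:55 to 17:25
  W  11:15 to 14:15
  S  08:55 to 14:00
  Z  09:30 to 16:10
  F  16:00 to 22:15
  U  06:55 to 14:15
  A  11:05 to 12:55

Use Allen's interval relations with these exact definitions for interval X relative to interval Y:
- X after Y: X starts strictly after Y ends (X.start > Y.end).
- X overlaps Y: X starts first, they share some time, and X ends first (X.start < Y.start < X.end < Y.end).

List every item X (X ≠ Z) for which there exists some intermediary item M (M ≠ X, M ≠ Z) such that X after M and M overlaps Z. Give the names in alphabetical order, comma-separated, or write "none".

F

Target Z = [09:30, 16:10].
Intermediaries M with M overlaps Z: S, U.
Via S — items with X after S: F.
Via U — items with X after U: F.
Union: F.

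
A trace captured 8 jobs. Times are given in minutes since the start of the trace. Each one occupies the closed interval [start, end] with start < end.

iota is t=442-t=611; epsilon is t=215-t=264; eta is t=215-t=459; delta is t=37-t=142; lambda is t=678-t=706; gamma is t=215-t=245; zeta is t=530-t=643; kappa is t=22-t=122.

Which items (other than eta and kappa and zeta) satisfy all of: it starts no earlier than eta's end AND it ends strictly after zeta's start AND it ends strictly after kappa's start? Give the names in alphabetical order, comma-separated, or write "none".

Conditions: its start is no earlier than eta's end (X.start >= t=459) AND its end is strictly after zeta's start (X.end > t=530) AND its end is strictly after kappa's start (X.end > t=22).
delta: start t=37 >= t=459? ✗; end t=142 > t=530? ✗; end t=142 > t=22? ✓ → no.
epsilon: start t=215 >= t=459? ✗; end t=264 > t=530? ✗; end t=264 > t=22? ✓ → no.
gamma: start t=215 >= t=459? ✗; end t=245 > t=530? ✗; end t=245 > t=22? ✓ → no.
iota: start t=442 >= t=459? ✗; end t=611 > t=530? ✓; end t=611 > t=22? ✓ → no.
lambda: start t=678 >= t=459? ✓; end t=706 > t=530? ✓; end t=706 > t=22? ✓ → yes.
Result: lambda.

lambda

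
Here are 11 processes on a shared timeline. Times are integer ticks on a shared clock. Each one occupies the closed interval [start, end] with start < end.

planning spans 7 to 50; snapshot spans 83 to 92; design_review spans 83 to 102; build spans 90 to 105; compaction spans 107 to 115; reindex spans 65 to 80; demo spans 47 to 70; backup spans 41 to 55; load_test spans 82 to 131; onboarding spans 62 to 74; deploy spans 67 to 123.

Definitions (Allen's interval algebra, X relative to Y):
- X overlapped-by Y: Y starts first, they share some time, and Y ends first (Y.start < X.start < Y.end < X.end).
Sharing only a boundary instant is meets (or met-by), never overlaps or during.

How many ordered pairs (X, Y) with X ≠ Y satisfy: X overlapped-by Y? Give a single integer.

Checking all 110 ordered pairs for relation 'overlapped-by'; matching pairs in alphabetical order:
(backup, planning): backup overlapped-by planning ✓
(build, design_review): build overlapped-by design_review ✓
(build, snapshot): build overlapped-by snapshot ✓
(demo, backup): demo overlapped-by backup ✓
(demo, planning): demo overlapped-by planning ✓
(deploy, demo): deploy overlapped-by demo ✓
(deploy, onboarding): deploy overlapped-by onboarding ✓
(deploy, reindex): deploy overlapped-by reindex ✓
(load_test, deploy): load_test overlapped-by deploy ✓
(onboarding, demo): onboarding overlapped-by demo ✓
(reindex, demo): reindex overlapped-by demo ✓
(reindex, onboarding): reindex overlapped-by onboarding ✓
Count: 12.

12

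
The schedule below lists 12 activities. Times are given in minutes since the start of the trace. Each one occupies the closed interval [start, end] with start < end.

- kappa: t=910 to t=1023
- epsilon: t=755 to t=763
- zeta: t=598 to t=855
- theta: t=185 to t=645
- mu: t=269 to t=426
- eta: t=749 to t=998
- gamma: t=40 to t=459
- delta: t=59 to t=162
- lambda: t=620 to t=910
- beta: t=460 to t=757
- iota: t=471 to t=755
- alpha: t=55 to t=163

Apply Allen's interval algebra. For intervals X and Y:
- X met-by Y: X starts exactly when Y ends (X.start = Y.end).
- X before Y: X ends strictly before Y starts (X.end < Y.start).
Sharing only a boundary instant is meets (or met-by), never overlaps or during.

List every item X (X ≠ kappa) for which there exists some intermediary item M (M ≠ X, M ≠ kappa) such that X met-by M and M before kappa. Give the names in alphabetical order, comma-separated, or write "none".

epsilon

Target kappa = [t=910, t=1023].
Intermediaries M with M before kappa: alpha, beta, delta, epsilon, gamma, iota, mu, theta, zeta.
Via alpha — items with X met-by alpha: none.
Via beta — items with X met-by beta: none.
Via delta — items with X met-by delta: none.
Via epsilon — items with X met-by epsilon: none.
Via gamma — items with X met-by gamma: none.
Via iota — items with X met-by iota: epsilon.
Via mu — items with X met-by mu: none.
Via theta — items with X met-by theta: none.
Via zeta — items with X met-by zeta: none.
Union: epsilon.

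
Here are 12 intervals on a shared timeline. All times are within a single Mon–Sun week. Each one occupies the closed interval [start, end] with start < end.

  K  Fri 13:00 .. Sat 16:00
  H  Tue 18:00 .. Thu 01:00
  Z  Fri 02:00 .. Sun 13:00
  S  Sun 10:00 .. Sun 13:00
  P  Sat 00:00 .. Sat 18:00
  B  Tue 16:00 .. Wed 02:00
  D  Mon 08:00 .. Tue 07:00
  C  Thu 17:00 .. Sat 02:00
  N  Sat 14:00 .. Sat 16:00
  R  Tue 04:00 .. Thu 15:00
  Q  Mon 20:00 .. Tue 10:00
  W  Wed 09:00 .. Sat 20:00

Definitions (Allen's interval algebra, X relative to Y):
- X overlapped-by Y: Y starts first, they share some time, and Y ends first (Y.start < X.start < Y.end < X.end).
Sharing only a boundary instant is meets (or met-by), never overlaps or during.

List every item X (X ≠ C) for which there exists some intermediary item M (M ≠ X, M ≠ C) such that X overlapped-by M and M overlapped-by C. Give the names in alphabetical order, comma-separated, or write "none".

Target C = [Thu 17:00, Sat 02:00].
Intermediaries M with M overlapped-by C: K, P, Z.
Via K — items with X overlapped-by K: P.
Via P — items with X overlapped-by P: none.
Via Z — items with X overlapped-by Z: none.
Union: P.

P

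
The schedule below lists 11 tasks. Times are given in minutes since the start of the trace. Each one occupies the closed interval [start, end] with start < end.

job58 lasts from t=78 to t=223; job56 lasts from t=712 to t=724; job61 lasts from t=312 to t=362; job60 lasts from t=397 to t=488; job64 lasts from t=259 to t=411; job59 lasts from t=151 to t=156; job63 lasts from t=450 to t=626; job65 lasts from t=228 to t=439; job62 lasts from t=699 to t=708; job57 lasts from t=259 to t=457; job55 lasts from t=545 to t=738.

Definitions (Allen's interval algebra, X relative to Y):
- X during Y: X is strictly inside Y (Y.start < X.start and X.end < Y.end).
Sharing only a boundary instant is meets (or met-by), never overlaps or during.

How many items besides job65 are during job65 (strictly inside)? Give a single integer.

Target job65 = [t=228, t=439].
job55 [t=545, t=738] → after → no.
job56 [t=712, t=724] → after → no.
job57 [t=259, t=457] → overlapped-by → no.
job58 [t=78, t=223] → before → no.
job59 [t=151, t=156] → before → no.
job60 [t=397, t=488] → overlapped-by → no.
job61 [t=312, t=362] → during → counts.
job62 [t=699, t=708] → after → no.
job63 [t=450, t=626] → after → no.
job64 [t=259, t=411] → during → counts.
Total: 2.

2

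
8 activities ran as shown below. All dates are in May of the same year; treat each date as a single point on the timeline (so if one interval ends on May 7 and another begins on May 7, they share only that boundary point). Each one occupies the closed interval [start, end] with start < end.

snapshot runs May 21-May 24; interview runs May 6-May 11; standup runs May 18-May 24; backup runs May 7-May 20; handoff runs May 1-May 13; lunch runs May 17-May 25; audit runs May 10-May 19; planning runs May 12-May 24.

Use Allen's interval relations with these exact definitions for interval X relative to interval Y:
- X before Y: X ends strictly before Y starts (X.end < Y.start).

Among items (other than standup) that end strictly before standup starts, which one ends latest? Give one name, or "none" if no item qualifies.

handoff

Target standup = [May 18, May 24].
audit [May 10, May 19] → overlaps → excluded.
backup [May 7, May 20] → overlaps → excluded.
handoff [May 1, May 13] → before → candidate.
interview [May 6, May 11] → before → candidate.
lunch [May 17, May 25] → contains → excluded.
planning [May 12, May 24] → finished-by → excluded.
snapshot [May 21, May 24] → finishes → excluded.
Among candidates, latest end is May 13 → handoff.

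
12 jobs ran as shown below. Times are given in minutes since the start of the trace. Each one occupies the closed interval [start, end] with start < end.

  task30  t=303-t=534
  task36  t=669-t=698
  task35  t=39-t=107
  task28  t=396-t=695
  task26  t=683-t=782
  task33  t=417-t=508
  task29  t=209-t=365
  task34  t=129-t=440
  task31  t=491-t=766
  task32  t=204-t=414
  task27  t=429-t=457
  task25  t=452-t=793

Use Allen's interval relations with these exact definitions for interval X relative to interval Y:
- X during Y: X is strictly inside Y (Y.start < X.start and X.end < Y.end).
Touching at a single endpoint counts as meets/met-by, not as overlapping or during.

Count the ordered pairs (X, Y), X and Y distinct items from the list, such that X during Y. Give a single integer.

Checking all 132 ordered pairs for relation 'during'; matching pairs in alphabetical order:
(task26, task25): task26 during task25 ✓
(task27, task28): task27 during task28 ✓
(task27, task30): task27 during task30 ✓
(task27, task33): task27 during task33 ✓
(task29, task32): task29 during task32 ✓
(task29, task34): task29 during task34 ✓
(task31, task25): task31 during task25 ✓
(task32, task34): task32 during task34 ✓
(task33, task28): task33 during task28 ✓
(task33, task30): task33 during task30 ✓
(task36, task25): task36 during task25 ✓
(task36, task31): task36 during task31 ✓
Count: 12.

12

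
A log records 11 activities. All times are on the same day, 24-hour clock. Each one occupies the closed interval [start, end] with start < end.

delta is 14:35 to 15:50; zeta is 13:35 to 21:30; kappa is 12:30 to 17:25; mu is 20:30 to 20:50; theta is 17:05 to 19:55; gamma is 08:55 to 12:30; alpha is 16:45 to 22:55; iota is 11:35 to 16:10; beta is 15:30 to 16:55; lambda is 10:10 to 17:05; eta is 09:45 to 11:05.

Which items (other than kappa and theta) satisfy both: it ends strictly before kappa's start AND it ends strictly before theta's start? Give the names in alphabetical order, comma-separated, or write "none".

Conditions: its end is strictly before kappa's start (X.end < 12:30) AND its end is strictly before theta's start (X.end < 17:05).
alpha: end 22:55 < 12:30? ✗; end 22:55 < 17:05? ✗ → no.
beta: end 16:55 < 12:30? ✗; end 16:55 < 17:05? ✓ → no.
delta: end 15:50 < 12:30? ✗; end 15:50 < 17:05? ✓ → no.
eta: end 11:05 < 12:30? ✓; end 11:05 < 17:05? ✓ → yes.
gamma: end 12:30 < 12:30? ✗; end 12:30 < 17:05? ✓ → no.
iota: end 16:10 < 12:30? ✗; end 16:10 < 17:05? ✓ → no.
lambda: end 17:05 < 12:30? ✗; end 17:05 < 17:05? ✗ → no.
mu: end 20:50 < 12:30? ✗; end 20:50 < 17:05? ✗ → no.
zeta: end 21:30 < 12:30? ✗; end 21:30 < 17:05? ✗ → no.
Result: eta.

eta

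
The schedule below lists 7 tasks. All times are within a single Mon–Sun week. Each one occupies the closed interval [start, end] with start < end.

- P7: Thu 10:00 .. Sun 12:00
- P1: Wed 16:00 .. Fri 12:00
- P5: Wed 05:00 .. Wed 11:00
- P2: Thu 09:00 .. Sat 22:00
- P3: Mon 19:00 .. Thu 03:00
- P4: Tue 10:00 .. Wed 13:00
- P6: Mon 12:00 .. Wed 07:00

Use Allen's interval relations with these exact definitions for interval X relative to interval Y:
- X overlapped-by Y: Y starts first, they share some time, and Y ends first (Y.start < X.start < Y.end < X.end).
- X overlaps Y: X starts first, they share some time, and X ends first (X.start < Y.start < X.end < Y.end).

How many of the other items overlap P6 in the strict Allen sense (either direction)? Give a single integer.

Target P6 = [Mon 12:00, Wed 07:00].
P1 [Wed 16:00, Fri 12:00] → after → no.
P2 [Thu 09:00, Sat 22:00] → after → no.
P3 [Mon 19:00, Thu 03:00] → overlapped-by → counts.
P4 [Tue 10:00, Wed 13:00] → overlapped-by → counts.
P5 [Wed 05:00, Wed 11:00] → overlapped-by → counts.
P7 [Thu 10:00, Sun 12:00] → after → no.
Total: 3.

3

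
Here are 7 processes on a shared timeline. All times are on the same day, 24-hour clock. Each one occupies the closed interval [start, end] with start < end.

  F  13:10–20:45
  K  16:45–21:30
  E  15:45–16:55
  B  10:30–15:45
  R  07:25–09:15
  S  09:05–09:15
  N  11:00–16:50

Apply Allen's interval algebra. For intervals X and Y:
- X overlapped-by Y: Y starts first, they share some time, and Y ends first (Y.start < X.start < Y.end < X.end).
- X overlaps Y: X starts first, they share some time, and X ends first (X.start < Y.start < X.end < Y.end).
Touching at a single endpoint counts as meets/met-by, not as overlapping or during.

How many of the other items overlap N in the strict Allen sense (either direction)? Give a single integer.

Target N = [11:00, 16:50].
B [10:30, 15:45] → overlaps → counts.
E [15:45, 16:55] → overlapped-by → counts.
F [13:10, 20:45] → overlapped-by → counts.
K [16:45, 21:30] → overlapped-by → counts.
R [07:25, 09:15] → before → no.
S [09:05, 09:15] → before → no.
Total: 4.

4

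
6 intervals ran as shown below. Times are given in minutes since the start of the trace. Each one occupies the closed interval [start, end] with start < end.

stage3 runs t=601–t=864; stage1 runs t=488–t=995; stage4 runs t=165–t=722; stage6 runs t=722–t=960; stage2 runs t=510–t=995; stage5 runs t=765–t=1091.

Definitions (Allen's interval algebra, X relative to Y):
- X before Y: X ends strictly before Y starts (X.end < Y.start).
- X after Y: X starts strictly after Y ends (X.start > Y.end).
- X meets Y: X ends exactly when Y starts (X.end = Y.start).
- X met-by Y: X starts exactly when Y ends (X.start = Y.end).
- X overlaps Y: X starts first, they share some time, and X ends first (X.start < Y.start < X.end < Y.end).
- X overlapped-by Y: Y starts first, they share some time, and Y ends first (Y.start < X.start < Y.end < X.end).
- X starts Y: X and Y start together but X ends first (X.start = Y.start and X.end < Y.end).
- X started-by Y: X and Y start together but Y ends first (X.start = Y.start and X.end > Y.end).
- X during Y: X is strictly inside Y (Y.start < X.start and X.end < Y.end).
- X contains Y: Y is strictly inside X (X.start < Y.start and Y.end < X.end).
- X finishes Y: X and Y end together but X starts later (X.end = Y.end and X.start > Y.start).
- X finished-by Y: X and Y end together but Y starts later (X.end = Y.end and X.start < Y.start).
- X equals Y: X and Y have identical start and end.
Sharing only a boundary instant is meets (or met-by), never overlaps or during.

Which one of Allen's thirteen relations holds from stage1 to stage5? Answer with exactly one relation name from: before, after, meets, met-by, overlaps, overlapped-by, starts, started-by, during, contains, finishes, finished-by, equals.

stage1 = [t=488, t=995]; stage5 = [t=765, t=1091].
Compare endpoints: stage1.start < stage5.start, stage1.start < stage5.end, stage1.end > stage5.start, stage1.end < stage5.end.
That pattern is 'overlaps'.

overlaps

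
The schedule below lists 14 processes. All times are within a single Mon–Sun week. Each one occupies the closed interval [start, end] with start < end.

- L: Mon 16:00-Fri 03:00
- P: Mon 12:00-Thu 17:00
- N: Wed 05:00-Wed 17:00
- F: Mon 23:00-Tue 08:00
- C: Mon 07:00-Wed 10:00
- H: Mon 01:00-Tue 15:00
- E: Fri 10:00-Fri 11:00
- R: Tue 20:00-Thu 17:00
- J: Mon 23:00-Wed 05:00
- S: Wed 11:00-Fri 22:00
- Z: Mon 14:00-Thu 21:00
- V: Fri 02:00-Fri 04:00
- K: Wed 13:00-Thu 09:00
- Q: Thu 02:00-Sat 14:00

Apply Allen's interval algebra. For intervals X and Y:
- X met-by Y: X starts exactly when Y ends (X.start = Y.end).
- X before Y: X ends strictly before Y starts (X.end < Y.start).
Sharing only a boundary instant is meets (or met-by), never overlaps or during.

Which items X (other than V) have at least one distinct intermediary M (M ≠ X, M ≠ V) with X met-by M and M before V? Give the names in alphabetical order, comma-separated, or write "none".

N

Target V = [Fri 02:00, Fri 04:00].
Intermediaries M with M before V: C, F, H, J, K, N, P, R, Z.
Via C — items with X met-by C: none.
Via F — items with X met-by F: none.
Via H — items with X met-by H: none.
Via J — items with X met-by J: N.
Via K — items with X met-by K: none.
Via N — items with X met-by N: none.
Via P — items with X met-by P: none.
Via R — items with X met-by R: none.
Via Z — items with X met-by Z: none.
Union: N.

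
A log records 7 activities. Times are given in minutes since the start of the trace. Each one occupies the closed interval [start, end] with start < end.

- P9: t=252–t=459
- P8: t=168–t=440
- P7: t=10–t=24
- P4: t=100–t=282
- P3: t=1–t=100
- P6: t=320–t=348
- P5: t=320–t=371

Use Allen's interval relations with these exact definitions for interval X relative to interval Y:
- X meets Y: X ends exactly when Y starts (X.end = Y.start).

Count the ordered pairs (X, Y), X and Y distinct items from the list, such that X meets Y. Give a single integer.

Checking all 42 ordered pairs for relation 'meets'; matching pairs in alphabetical order:
(P3, P4): P3 meets P4 ✓
Count: 1.

1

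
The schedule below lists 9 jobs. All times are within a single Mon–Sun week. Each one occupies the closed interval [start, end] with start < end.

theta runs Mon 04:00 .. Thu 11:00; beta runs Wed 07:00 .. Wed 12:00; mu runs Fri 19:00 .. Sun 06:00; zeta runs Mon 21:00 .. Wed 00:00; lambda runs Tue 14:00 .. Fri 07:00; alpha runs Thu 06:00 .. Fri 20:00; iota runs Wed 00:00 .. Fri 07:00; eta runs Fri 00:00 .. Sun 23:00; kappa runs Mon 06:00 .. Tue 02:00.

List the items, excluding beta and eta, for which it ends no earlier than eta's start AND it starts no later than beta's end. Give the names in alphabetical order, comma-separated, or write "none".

Conditions: its end is no earlier than eta's start (X.end >= Fri 00:00) AND its start is no later than beta's end (X.start <= Wed 12:00).
alpha: end Fri 20:00 >= Fri 00:00? ✓; start Thu 06:00 <= Wed 12:00? ✗ → no.
iota: end Fri 07:00 >= Fri 00:00? ✓; start Wed 00:00 <= Wed 12:00? ✓ → yes.
kappa: end Tue 02:00 >= Fri 00:00? ✗; start Mon 06:00 <= Wed 12:00? ✓ → no.
lambda: end Fri 07:00 >= Fri 00:00? ✓; start Tue 14:00 <= Wed 12:00? ✓ → yes.
mu: end Sun 06:00 >= Fri 00:00? ✓; start Fri 19:00 <= Wed 12:00? ✗ → no.
theta: end Thu 11:00 >= Fri 00:00? ✗; start Mon 04:00 <= Wed 12:00? ✓ → no.
zeta: end Wed 00:00 >= Fri 00:00? ✗; start Mon 21:00 <= Wed 12:00? ✓ → no.
Result: iota, lambda.

iota, lambda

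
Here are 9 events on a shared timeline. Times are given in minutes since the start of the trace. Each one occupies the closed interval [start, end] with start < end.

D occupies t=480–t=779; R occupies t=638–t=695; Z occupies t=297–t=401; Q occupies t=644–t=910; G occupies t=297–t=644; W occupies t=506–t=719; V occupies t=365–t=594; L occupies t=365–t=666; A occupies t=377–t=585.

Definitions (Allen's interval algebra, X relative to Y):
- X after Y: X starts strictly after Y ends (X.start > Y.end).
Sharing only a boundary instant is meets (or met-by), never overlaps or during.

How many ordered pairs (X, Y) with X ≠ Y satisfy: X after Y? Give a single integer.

8

Checking all 72 ordered pairs for relation 'after'; matching pairs in alphabetical order:
(D, Z): D after Z ✓
(Q, A): Q after A ✓
(Q, V): Q after V ✓
(Q, Z): Q after Z ✓
(R, A): R after A ✓
(R, V): R after V ✓
(R, Z): R after Z ✓
(W, Z): W after Z ✓
Count: 8.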